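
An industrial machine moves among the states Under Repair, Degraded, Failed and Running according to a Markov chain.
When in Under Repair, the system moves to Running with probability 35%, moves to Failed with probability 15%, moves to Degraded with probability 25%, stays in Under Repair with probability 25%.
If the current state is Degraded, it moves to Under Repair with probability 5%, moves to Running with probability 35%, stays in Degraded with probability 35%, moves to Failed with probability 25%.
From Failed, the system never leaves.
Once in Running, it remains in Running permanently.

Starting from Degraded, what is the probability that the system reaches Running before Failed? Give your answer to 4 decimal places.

Let h(s) be the probability of absorption at Running starting from transient state s. Then h(Running) = 1 and h(Failed) = 0. By first-step analysis:
h(Under Repair) = 0.25·h(Under Repair) + 0.25·h(Degraded) + 0.15·0 + 0.35·1
h(Degraded) = 0.05·h(Under Repair) + 0.35·h(Degraded) + 0.25·0 + 0.35·1
Solving: h(Under Repair) = 0.6632, h(Degraded) = 0.5895.
Starting from Degraded, the probability is 0.5895.

0.5895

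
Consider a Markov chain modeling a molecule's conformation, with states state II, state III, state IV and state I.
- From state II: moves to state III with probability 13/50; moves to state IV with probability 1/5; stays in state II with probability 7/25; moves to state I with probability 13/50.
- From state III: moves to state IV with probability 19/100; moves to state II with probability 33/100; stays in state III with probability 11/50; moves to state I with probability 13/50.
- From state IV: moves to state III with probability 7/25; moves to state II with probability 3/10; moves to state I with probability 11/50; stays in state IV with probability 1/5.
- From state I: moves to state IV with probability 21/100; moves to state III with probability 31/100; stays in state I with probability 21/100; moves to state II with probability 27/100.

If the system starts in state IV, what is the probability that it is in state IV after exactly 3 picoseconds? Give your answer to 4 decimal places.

Propagate the distribution vector 3 picoseconds from state IV.
After 0 picoseconds: (0.0000, 0.0000, 1.0000, 0.0000)
After 1 picosecond: (0.3000, 0.2800, 0.2000, 0.2200)
After 2 picoseconds: (0.2958, 0.2638, 0.1994, 0.2410)
After 3 picoseconds: (0.2948, 0.2655, 0.1998, 0.2400)
P(in state IV after 3 picoseconds) = 0.1998

0.1998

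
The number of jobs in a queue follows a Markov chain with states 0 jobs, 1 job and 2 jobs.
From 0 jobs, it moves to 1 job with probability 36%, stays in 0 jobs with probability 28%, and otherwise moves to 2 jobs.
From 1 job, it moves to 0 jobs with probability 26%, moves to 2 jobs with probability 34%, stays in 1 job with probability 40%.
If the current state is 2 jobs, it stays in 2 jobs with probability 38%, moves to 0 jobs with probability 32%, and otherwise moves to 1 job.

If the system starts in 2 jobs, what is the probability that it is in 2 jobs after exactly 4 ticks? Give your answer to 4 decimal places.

0.3602

Propagate the distribution vector 4 ticks from 2 jobs.
After 0 ticks: (0.0000, 0.0000, 1.0000)
After 1 tick: (0.3200, 0.3000, 0.3800)
After 2 ticks: (0.2892, 0.3492, 0.3616)
After 3 ticks: (0.2875, 0.3523, 0.3602)
After 4 ticks: (0.2874, 0.3525, 0.3602)
P(in 2 jobs after 4 ticks) = 0.3602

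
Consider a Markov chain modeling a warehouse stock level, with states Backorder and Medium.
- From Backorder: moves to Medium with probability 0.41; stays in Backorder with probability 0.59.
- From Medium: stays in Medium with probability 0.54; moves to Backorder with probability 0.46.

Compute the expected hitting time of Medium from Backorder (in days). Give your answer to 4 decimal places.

Let t(s) be the expected number of days to first reach Medium from state s, with t(Medium) = 0. Conditioning on the first day:
t(Backorder) = 1 + 0.59·t(Backorder)
Solving: t(Backorder) = 2.4390.
Expected days from Backorder to Medium: 2.4390.

2.4390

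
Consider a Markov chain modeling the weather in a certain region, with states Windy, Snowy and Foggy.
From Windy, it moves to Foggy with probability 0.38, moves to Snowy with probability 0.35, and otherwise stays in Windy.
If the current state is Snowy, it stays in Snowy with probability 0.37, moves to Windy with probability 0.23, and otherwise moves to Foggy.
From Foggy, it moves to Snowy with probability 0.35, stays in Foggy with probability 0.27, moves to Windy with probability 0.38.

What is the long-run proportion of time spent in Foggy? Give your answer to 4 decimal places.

Let the stationary distribution be π with π = πP and π_1 + π_2 + π_3 = 1.
π_1 = 0.27·π_1 + 0.23·π_2 + 0.38·π_3
π_2 = 0.35·π_1 + 0.37·π_2 + 0.35·π_3
Solving with the normalization constraint gives π = (0.2941, 0.3571, 0.3488).
So the stationary probability of Foggy is 0.3488.

0.3488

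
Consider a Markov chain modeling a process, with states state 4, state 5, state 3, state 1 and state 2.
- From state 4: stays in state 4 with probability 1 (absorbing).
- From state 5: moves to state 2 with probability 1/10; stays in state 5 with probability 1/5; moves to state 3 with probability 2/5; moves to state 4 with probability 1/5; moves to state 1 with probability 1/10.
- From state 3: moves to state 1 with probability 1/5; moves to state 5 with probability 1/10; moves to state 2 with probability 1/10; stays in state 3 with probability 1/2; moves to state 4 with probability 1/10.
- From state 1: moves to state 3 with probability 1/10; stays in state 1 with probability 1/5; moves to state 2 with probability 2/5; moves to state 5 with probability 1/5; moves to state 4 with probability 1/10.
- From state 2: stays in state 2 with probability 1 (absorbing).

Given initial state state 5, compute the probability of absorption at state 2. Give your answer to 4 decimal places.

Let h(s) be the probability of absorption at state 2 starting from transient state s. Then h(state 2) = 1 and h(state 4) = 0. By first-step analysis:
h(state 5) = 0.2·0 + 0.2·h(state 5) + 0.4·h(state 3) + 0.1·h(state 1) + 0.1·1
h(state 3) = 0.1·0 + 0.1·h(state 5) + 0.5·h(state 3) + 0.2·h(state 1) + 0.1·1
h(state 1) = 0.1·0 + 0.2·h(state 5) + 0.1·h(state 3) + 0.2·h(state 1) + 0.4·1
Solving: h(state 5) = 0.5020, h(state 3) = 0.5796, h(state 1) = 0.6980.
Starting from state 5, the probability is 0.5020.

0.5020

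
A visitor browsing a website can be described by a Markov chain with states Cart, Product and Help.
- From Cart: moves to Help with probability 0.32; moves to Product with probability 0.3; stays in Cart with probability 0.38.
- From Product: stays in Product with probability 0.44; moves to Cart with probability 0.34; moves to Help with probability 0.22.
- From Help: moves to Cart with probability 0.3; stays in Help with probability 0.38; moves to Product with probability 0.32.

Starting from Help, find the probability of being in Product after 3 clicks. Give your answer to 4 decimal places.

Propagate the distribution vector 3 clicks from Help.
After 0 clicks: (0.0000, 0.0000, 1.0000)
After 1 click: (0.3000, 0.3200, 0.3800)
After 2 clicks: (0.3368, 0.3524, 0.3108)
After 3 clicks: (0.3410, 0.3556, 0.3034)
P(in Product after 3 clicks) = 0.3556

0.3556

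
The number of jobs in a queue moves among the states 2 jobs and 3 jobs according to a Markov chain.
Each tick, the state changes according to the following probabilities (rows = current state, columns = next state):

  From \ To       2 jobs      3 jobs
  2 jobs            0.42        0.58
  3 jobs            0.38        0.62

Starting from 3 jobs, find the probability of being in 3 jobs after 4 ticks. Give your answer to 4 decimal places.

Propagate the distribution vector 4 ticks from 3 jobs.
After 0 ticks: (0.0000, 1.0000)
After 1 tick: (0.3800, 0.6200)
After 2 ticks: (0.3952, 0.6048)
After 3 ticks: (0.3958, 0.6042)
After 4 ticks: (0.3958, 0.6042)
P(in 3 jobs after 4 ticks) = 0.6042

0.6042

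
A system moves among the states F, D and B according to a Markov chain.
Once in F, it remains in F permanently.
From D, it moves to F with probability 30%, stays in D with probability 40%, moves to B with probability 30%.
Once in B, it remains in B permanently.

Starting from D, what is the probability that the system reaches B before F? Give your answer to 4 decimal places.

Let h(s) be the probability of absorption at B starting from transient state s. Then h(B) = 1 and h(F) = 0. By first-step analysis:
h(D) = 0.3·0 + 0.4·h(D) + 0.3·1
Solving: h(D) = 0.5000.
Starting from D, the probability is 0.5000.

0.5000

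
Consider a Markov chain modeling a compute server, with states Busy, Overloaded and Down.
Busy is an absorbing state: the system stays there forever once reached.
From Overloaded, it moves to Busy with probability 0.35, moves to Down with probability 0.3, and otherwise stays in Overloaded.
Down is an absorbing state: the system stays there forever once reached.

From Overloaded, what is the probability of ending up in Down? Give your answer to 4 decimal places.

Let h(s) be the probability of absorption at Down starting from transient state s. Then h(Down) = 1 and h(Busy) = 0. By first-step analysis:
h(Overloaded) = 0.35·0 + 0.35·h(Overloaded) + 0.3·1
Solving: h(Overloaded) = 0.4615.
Starting from Overloaded, the probability is 0.4615.

0.4615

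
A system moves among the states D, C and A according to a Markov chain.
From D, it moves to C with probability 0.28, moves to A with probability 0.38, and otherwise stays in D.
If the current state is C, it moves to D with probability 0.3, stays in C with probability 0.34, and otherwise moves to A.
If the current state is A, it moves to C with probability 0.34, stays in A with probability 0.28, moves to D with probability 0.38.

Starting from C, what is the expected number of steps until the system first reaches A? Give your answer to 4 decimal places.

2.7304

Let t(s) be the expected number of steps to first reach A from state s, with t(A) = 0. Conditioning on the first step:
t(D) = 1 + 0.34·t(D) + 0.28·t(C)
t(C) = 1 + 0.3·t(D) + 0.34·t(C)
Solving: t(D) = 2.6735, t(C) = 2.7304.
Expected steps from C to A: 2.7304.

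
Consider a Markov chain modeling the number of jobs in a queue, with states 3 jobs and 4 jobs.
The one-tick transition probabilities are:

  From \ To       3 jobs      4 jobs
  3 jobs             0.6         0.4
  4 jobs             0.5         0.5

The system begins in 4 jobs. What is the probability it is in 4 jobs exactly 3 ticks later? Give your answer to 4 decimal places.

Propagate the distribution vector 3 ticks from 4 jobs.
After 0 ticks: (0.0000, 1.0000)
After 1 tick: (0.5000, 0.5000)
After 2 ticks: (0.5500, 0.4500)
After 3 ticks: (0.5550, 0.4450)
P(in 4 jobs after 3 ticks) = 0.4450

0.4450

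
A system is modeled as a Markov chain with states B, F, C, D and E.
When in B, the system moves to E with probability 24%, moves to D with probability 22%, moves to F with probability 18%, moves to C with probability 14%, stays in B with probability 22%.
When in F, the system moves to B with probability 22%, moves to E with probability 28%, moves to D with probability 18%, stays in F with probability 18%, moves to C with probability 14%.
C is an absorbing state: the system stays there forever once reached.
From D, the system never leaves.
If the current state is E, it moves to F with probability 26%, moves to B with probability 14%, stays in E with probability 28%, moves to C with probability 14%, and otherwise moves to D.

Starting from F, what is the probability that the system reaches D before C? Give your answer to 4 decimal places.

Let h(s) be the probability of absorption at D starting from transient state s. Then h(D) = 1 and h(C) = 0. By first-step analysis:
h(B) = 0.22·h(B) + 0.18·h(F) + 0.14·0 + 0.22·1 + 0.24·h(E)
h(F) = 0.22·h(B) + 0.18·h(F) + 0.14·0 + 0.18·1 + 0.28·h(E)
h(E) = 0.14·h(B) + 0.26·h(F) + 0.14·0 + 0.18·1 + 0.28·h(E)
Solving: h(B) = 0.5902, h(F) = 0.5731, h(E) = 0.5717.
Starting from F, the probability is 0.5731.

0.5731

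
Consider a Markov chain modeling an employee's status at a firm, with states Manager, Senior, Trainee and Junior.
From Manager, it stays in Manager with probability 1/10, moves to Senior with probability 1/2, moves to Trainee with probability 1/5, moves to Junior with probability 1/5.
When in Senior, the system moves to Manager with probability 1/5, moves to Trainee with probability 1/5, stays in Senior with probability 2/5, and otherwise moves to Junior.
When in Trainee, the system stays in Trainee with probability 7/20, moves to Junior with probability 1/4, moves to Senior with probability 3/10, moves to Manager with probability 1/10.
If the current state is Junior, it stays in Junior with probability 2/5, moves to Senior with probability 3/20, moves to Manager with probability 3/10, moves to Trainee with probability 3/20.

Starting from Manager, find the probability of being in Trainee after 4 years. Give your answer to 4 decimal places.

0.2200

Propagate the distribution vector 4 years from Manager.
After 0 years: (1.0000, 0.0000, 0.0000, 0.0000)
After 1 year: (0.1000, 0.5000, 0.2000, 0.2000)
After 2 years: (0.1900, 0.3400, 0.2200, 0.2500)
After 3 years: (0.1840, 0.3345, 0.2205, 0.2610)
After 4 years: (0.1857, 0.3311, 0.2200, 0.2632)
P(in Trainee after 4 years) = 0.2200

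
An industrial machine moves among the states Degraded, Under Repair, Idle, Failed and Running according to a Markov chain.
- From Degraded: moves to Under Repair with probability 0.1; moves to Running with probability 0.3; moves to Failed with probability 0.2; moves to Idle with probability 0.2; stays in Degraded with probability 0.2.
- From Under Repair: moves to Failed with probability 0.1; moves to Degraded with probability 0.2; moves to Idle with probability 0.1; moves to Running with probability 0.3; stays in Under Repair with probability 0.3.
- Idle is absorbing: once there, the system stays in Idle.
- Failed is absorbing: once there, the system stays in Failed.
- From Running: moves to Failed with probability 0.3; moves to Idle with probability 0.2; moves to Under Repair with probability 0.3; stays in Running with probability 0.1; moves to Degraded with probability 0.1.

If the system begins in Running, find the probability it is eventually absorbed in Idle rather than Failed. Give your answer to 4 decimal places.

Let h(s) be the probability of absorption at Idle starting from transient state s. Then h(Idle) = 1 and h(Failed) = 0. By first-step analysis:
h(Degraded) = 0.2·h(Degraded) + 0.1·h(Under Repair) + 0.2·1 + 0.2·0 + 0.3·h(Running)
h(Under Repair) = 0.2·h(Degraded) + 0.3·h(Under Repair) + 0.1·1 + 0.1·0 + 0.3·h(Running)
h(Running) = 0.1·h(Degraded) + 0.3·h(Under Repair) + 0.2·1 + 0.3·0 + 0.1·h(Running)
Solving: h(Degraded) = 0.4677, h(Under Repair) = 0.4597, h(Running) = 0.4274.
Starting from Running, the probability is 0.4274.

0.4274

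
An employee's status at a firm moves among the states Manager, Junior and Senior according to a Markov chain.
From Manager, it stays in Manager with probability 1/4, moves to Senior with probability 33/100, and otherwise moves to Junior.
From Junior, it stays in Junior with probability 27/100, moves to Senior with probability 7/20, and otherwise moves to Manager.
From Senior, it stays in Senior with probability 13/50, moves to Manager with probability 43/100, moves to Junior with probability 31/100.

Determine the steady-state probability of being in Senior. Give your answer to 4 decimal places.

Let the stationary distribution be π with π = πP and π_1 + π_2 + π_3 = 1.
π_1 = 0.25·π_1 + 0.38·π_2 + 0.43·π_3
π_2 = 0.42·π_1 + 0.27·π_2 + 0.31·π_3
Solving with the normalization constraint gives π = (0.3502, 0.3351, 0.3147).
So the stationary probability of Senior is 0.3147.

0.3147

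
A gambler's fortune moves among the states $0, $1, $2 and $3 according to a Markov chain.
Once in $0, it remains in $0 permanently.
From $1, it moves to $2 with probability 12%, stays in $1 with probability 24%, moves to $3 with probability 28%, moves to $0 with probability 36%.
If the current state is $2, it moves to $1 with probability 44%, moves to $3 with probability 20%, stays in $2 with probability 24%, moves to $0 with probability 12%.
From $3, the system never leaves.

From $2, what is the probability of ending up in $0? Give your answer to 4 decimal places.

0.4756

Let h(s) be the probability of absorption at $0 starting from transient state s. Then h($0) = 1 and h($3) = 0. By first-step analysis:
h($1) = 0.36·1 + 0.24·h($1) + 0.12·h($2) + 0.28·0
h($2) = 0.12·1 + 0.44·h($1) + 0.24·h($2) + 0.2·0
Solving: h($1) = 0.5488, h($2) = 0.4756.
Starting from $2, the probability is 0.4756.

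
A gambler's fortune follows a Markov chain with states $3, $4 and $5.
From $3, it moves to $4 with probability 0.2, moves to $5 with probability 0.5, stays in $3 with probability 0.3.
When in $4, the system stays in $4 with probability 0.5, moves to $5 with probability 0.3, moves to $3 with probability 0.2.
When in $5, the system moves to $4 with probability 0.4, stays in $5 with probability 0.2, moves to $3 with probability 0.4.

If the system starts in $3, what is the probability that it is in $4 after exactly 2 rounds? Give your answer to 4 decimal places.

Sum over the intermediate state after 1 round:
P = P($3→$3)·P($3→$4) + P($3→$4)·P($4→$4) + P($3→$5)·P($5→$4)
  = 0.3×0.2 + 0.2×0.5 + 0.5×0.4
  = 0.0600 + 0.1000 + 0.2000 = 0.3600

0.3600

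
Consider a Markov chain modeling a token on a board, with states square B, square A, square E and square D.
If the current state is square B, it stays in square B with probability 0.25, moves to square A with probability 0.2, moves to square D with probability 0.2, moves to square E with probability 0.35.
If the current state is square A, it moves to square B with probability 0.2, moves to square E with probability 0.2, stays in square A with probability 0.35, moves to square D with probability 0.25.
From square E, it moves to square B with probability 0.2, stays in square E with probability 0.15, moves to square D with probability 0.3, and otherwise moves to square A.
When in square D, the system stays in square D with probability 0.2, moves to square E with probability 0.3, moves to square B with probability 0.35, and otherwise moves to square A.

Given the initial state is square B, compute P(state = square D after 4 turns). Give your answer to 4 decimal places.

0.2381

Propagate the distribution vector 4 turns from square B.
After 0 turns: (1.0000, 0.0000, 0.0000, 0.0000)
After 1 turn: (0.2500, 0.2000, 0.3500, 0.2000)
After 2 turns: (0.2425, 0.2725, 0.2400, 0.2450)
After 3 turns: (0.2489, 0.2646, 0.2489, 0.2376)
After 4 turns: (0.2481, 0.2651, 0.2487, 0.2381)
P(in square D after 4 turns) = 0.2381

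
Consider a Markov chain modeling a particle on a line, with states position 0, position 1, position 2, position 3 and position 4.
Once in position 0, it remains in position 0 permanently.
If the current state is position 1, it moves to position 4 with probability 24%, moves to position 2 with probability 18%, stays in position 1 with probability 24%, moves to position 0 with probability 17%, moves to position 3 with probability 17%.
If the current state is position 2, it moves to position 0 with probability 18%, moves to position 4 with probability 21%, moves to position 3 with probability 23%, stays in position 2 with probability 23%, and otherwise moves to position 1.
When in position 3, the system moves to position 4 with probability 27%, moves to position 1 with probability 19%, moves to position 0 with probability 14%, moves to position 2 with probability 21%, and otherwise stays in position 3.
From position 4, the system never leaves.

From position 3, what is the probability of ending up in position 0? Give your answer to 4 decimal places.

0.3797

Let h(s) be the probability of absorption at position 0 starting from transient state s. Then h(position 0) = 1 and h(position 4) = 0. By first-step analysis:
h(position 1) = 0.17·1 + 0.24·h(position 1) + 0.18·h(position 2) + 0.17·h(position 3) + 0.24·0
h(position 2) = 0.18·1 + 0.15·h(position 1) + 0.23·h(position 2) + 0.23·h(position 3) + 0.21·0
h(position 3) = 0.14·1 + 0.19·h(position 1) + 0.21·h(position 2) + 0.19·h(position 3) + 0.27·0
Solving: h(position 1) = 0.4097, h(position 2) = 0.4270, h(position 3) = 0.3797.
Starting from position 3, the probability is 0.3797.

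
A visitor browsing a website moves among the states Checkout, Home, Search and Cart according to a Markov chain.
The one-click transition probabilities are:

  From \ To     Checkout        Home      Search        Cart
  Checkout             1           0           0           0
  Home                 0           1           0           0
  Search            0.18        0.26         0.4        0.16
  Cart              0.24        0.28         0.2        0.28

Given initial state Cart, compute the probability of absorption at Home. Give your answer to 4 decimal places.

0.5500

Let h(s) be the probability of absorption at Home starting from transient state s. Then h(Home) = 1 and h(Checkout) = 0. By first-step analysis:
h(Search) = 0.18·0 + 0.26·1 + 0.4·h(Search) + 0.16·h(Cart)
h(Cart) = 0.24·0 + 0.28·1 + 0.2·h(Search) + 0.28·h(Cart)
Solving: h(Search) = 0.5800, h(Cart) = 0.5500.
Starting from Cart, the probability is 0.5500.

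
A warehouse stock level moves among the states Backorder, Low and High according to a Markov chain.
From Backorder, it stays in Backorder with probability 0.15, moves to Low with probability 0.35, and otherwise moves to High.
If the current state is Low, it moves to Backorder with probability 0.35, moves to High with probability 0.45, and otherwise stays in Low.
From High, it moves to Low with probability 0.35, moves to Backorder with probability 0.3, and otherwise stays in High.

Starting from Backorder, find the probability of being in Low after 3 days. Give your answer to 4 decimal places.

Propagate the distribution vector 3 days from Backorder.
After 0 days: (1.0000, 0.0000, 0.0000)
After 1 day: (0.1500, 0.3500, 0.5000)
After 2 days: (0.2950, 0.2975, 0.4075)
After 3 days: (0.2706, 0.3054, 0.4240)
P(in Low after 3 days) = 0.3054

0.3054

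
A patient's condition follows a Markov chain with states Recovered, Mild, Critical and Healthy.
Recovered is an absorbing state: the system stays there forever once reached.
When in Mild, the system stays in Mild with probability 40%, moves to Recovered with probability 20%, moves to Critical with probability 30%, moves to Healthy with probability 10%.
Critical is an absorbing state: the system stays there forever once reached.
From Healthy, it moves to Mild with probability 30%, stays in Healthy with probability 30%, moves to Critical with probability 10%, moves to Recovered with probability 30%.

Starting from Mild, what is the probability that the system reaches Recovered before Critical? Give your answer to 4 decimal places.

0.4359

Let h(s) be the probability of absorption at Recovered starting from transient state s. Then h(Recovered) = 1 and h(Critical) = 0. By first-step analysis:
h(Mild) = 0.2·1 + 0.4·h(Mild) + 0.3·0 + 0.1·h(Healthy)
h(Healthy) = 0.3·1 + 0.3·h(Mild) + 0.1·0 + 0.3·h(Healthy)
Solving: h(Mild) = 0.4359, h(Healthy) = 0.6154.
Starting from Mild, the probability is 0.4359.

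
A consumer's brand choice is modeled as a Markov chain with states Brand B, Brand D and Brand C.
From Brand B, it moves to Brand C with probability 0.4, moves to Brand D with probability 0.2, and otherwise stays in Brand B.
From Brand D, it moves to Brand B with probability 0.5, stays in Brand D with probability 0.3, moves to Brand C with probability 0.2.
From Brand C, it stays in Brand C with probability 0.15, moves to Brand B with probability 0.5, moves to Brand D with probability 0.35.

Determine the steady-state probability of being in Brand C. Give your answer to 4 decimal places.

Let the stationary distribution be π with π = πP and π_1 + π_2 + π_3 = 1.
π_1 = 0.4·π_1 + 0.5·π_2 + 0.5·π_3
π_2 = 0.2·π_1 + 0.3·π_2 + 0.35·π_3
Solving with the normalization constraint gives π = (0.4545, 0.2684, 0.2771).
So the stationary probability of Brand C is 0.2771.

0.2771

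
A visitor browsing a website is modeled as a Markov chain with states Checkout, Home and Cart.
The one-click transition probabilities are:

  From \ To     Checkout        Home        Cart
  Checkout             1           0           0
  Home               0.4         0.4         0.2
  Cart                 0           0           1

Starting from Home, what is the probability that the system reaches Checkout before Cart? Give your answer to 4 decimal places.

0.6667

Let h(s) be the probability of absorption at Checkout starting from transient state s. Then h(Checkout) = 1 and h(Cart) = 0. By first-step analysis:
h(Home) = 0.4·1 + 0.4·h(Home) + 0.2·0
Solving: h(Home) = 0.6667.
Starting from Home, the probability is 0.6667.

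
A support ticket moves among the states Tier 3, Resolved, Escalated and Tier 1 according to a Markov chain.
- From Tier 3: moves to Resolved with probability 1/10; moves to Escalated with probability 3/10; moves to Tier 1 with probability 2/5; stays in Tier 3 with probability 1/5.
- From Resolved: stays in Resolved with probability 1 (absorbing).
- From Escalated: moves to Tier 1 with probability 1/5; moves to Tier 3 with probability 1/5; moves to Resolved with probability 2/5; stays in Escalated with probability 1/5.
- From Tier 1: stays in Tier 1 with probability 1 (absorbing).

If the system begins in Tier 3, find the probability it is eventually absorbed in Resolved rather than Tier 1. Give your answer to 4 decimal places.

0.3448

Let h(s) be the probability of absorption at Resolved starting from transient state s. Then h(Resolved) = 1 and h(Tier 1) = 0. By first-step analysis:
h(Tier 3) = 0.2·h(Tier 3) + 0.1·1 + 0.3·h(Escalated) + 0.4·0
h(Escalated) = 0.2·h(Tier 3) + 0.4·1 + 0.2·h(Escalated) + 0.2·0
Solving: h(Tier 3) = 0.3448, h(Escalated) = 0.5862.
Starting from Tier 3, the probability is 0.3448.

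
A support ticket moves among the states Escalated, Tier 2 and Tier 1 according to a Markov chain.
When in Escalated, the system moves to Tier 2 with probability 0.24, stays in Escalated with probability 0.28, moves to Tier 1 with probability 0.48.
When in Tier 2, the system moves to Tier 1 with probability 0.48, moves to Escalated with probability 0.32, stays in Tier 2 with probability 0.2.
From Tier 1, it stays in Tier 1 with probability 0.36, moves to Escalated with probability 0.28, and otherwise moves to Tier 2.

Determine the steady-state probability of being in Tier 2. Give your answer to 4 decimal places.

0.2802

Let the stationary distribution be π with π = πP and π_1 + π_2 + π_3 = 1.
π_1 = 0.28·π_1 + 0.32·π_2 + 0.28·π_3
π_2 = 0.24·π_1 + 0.2·π_2 + 0.36·π_3
Solving with the normalization constraint gives π = (0.2912, 0.2802, 0.4286).
So the stationary probability of Tier 2 is 0.2802.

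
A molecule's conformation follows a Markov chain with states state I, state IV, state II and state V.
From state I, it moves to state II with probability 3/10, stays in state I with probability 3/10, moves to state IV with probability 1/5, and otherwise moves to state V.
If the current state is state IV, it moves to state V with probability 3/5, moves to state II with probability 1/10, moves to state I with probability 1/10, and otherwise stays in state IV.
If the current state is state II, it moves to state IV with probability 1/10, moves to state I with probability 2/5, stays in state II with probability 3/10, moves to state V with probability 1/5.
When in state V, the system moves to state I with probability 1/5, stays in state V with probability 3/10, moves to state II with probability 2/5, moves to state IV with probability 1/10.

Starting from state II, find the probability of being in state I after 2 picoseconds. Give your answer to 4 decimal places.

0.2900

Propagate the distribution vector 2 picoseconds from state II.
After 0 picoseconds: (0.0000, 0.0000, 1.0000, 0.0000)
After 1 picosecond: (0.4000, 0.1000, 0.3000, 0.2000)
After 2 picoseconds: (0.2900, 0.1500, 0.3000, 0.2600)
P(in state I after 2 picoseconds) = 0.2900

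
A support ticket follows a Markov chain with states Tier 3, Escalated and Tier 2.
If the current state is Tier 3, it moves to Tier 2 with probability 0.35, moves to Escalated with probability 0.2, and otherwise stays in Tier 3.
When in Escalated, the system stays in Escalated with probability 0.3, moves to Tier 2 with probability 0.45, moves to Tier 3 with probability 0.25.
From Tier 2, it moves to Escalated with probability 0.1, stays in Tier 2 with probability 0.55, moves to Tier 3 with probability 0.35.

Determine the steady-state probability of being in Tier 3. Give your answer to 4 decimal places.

Let the stationary distribution be π with π = πP and π_1 + π_2 + π_3 = 1.
π_1 = 0.45·π_1 + 0.25·π_2 + 0.35·π_3
π_2 = 0.2·π_1 + 0.3·π_2 + 0.1·π_3
Solving with the normalization constraint gives π = (0.3699, 0.1712, 0.4589).
So the stationary probability of Tier 3 is 0.3699.

0.3699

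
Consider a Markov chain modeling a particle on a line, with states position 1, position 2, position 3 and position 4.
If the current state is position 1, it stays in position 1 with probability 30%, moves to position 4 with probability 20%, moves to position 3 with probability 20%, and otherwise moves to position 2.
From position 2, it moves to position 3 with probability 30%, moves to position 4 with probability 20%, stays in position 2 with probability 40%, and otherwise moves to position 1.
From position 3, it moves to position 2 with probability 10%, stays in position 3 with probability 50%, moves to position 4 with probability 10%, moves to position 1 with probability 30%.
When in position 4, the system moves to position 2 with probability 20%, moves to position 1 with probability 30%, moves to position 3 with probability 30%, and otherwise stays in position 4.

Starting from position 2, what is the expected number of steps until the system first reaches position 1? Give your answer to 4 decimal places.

4.8193

Let t(s) be the expected number of steps to first reach position 1 from state s, with t(position 1) = 0. Conditioning on the first step:
t(position 2) = 1 + 0.4·t(position 2) + 0.3·t(position 3) + 0.2·t(position 4)
t(position 3) = 1 + 0.1·t(position 2) + 0.5·t(position 3) + 0.1·t(position 4)
t(position 4) = 1 + 0.2·t(position 2) + 0.3·t(position 3) + 0.2·t(position 4)
Solving: t(position 2) = 4.8193, t(position 3) = 3.7349, t(position 4) = 3.8554.
Expected steps from position 2 to position 1: 4.8193.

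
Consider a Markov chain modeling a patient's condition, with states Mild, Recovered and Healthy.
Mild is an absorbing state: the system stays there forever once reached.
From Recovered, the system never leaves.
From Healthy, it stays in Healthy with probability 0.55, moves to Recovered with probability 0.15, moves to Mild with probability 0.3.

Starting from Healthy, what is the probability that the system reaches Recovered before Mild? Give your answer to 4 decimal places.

Let h(s) be the probability of absorption at Recovered starting from transient state s. Then h(Recovered) = 1 and h(Mild) = 0. By first-step analysis:
h(Healthy) = 0.3·0 + 0.15·1 + 0.55·h(Healthy)
Solving: h(Healthy) = 0.3333.
Starting from Healthy, the probability is 0.3333.

0.3333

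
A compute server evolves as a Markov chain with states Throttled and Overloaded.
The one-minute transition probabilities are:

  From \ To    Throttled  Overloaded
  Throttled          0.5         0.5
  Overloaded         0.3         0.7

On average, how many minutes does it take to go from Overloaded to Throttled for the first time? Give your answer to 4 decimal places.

Let t(s) be the expected number of minutes to first reach Throttled from state s, with t(Throttled) = 0. Conditioning on the first minute:
t(Overloaded) = 1 + 0.7·t(Overloaded)
Solving: t(Overloaded) = 3.3333.
Expected minutes from Overloaded to Throttled: 3.3333.

3.3333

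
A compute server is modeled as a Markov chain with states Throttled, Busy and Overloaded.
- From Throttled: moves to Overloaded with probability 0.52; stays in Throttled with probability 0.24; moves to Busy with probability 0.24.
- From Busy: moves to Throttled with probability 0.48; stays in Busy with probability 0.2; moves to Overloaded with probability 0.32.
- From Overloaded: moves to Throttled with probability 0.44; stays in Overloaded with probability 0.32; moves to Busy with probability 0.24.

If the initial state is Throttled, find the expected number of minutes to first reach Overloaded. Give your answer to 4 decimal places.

2.1104

Let t(s) be the expected number of minutes to first reach Overloaded from state s, with t(Overloaded) = 0. Conditioning on the first minute:
t(Throttled) = 1 + 0.24·t(Throttled) + 0.24·t(Busy)
t(Busy) = 1 + 0.48·t(Throttled) + 0.2·t(Busy)
Solving: t(Throttled) = 2.1104, t(Busy) = 2.5162.
Expected minutes from Throttled to Overloaded: 2.1104.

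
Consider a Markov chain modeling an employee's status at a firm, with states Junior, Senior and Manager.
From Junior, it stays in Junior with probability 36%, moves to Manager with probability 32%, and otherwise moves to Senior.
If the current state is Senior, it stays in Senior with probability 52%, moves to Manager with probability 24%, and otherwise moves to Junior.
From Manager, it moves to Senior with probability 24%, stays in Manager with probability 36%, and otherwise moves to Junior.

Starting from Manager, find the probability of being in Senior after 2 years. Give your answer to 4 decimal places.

0.3392

Sum over the intermediate state after 1 year:
P = P(Manager→Junior)·P(Junior→Senior) + P(Manager→Senior)·P(Senior→Senior) + P(Manager→Manager)·P(Manager→Senior)
  = 0.4×0.32 + 0.24×0.52 + 0.36×0.24
  = 0.1280 + 0.1248 + 0.0864 = 0.3392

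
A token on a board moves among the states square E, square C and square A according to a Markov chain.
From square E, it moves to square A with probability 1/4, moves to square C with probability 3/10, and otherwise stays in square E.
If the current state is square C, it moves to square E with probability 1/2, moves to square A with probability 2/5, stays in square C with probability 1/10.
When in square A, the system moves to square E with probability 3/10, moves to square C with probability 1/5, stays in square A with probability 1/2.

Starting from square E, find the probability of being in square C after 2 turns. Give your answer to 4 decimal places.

0.2150

Sum over the intermediate state after 1 turn:
P = P(square E→square E)·P(square E→square C) + P(square E→square C)·P(square C→square C) + P(square E→square A)·P(square A→square C)
  = 0.45×0.3 + 0.3×0.1 + 0.25×0.2
  = 0.1350 + 0.0300 + 0.0500 = 0.2150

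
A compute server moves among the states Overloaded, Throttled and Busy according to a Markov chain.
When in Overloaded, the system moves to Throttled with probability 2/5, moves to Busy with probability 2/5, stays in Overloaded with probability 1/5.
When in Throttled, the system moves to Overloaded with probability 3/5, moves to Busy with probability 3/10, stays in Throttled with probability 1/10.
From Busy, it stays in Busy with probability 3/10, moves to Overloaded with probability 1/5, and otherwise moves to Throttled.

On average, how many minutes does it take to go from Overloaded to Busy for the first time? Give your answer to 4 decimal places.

2.7083

Let t(s) be the expected number of minutes to first reach Busy from state s, with t(Busy) = 0. Conditioning on the first minute:
t(Overloaded) = 1 + 0.2·t(Overloaded) + 0.4·t(Throttled)
t(Throttled) = 1 + 0.6·t(Overloaded) + 0.1·t(Throttled)
Solving: t(Overloaded) = 2.7083, t(Throttled) = 2.9167.
Expected minutes from Overloaded to Busy: 2.7083.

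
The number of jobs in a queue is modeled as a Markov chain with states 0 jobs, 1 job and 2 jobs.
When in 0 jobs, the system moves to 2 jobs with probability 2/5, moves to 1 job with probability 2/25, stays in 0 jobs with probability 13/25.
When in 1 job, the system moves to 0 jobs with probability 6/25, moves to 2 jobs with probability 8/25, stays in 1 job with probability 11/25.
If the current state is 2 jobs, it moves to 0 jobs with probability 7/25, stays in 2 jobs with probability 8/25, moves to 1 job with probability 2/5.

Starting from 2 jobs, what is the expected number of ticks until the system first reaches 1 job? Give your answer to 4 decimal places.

Let t(s) be the expected number of ticks to first reach 1 job from state s, with t(1 job) = 0. Conditioning on the first tick:
t(0 jobs) = 1 + 0.52·t(0 jobs) + 0.4·t(2 jobs)
t(2 jobs) = 1 + 0.28·t(0 jobs) + 0.32·t(2 jobs)
Solving: t(0 jobs) = 5.0373, t(2 jobs) = 3.5448.
Expected ticks from 2 jobs to 1 job: 3.5448.

3.5448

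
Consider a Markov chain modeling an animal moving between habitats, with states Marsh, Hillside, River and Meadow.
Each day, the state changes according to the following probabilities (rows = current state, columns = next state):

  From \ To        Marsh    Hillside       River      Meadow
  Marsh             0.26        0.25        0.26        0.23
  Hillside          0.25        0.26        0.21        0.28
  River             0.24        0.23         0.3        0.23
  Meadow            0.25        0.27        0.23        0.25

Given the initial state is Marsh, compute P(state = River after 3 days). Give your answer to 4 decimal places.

Propagate the distribution vector 3 days from Marsh.
After 0 days: (1.0000, 0.0000, 0.0000, 0.0000)
After 1 day: (0.2600, 0.2500, 0.2600, 0.2300)
After 2 days: (0.2500, 0.2519, 0.2510, 0.2471)
After 3 days: (0.2500, 0.2524, 0.2500, 0.2475)
P(in River after 3 days) = 0.2500

0.2500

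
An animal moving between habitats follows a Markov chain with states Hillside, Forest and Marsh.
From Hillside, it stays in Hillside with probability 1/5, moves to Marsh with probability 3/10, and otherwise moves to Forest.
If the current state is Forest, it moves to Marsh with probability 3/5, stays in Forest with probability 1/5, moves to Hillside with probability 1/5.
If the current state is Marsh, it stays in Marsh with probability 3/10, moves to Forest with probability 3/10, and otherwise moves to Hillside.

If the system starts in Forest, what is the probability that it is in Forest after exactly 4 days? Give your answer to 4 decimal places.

Propagate the distribution vector 4 days from Forest.
After 0 days: (0.0000, 1.0000, 0.0000)
After 1 day: (0.2000, 0.2000, 0.6000)
After 2 days: (0.3200, 0.3200, 0.3600)
After 3 days: (0.2720, 0.3320, 0.3960)
After 4 days: (0.2792, 0.3212, 0.3996)
P(in Forest after 4 days) = 0.3212

0.3212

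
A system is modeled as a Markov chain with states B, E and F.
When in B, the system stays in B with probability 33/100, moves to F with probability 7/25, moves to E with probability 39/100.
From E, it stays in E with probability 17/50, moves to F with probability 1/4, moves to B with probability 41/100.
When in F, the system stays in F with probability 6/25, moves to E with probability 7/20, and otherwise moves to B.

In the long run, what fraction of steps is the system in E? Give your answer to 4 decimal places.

Let the stationary distribution be π with π = πP and π_1 + π_2 + π_3 = 1.
π_1 = 0.33·π_1 + 0.41·π_2 + 0.41·π_3
π_2 = 0.39·π_1 + 0.34·π_2 + 0.35·π_3
Solving with the normalization constraint gives π = (0.3796, 0.3616, 0.2588).
So the stationary probability of E is 0.3616.

0.3616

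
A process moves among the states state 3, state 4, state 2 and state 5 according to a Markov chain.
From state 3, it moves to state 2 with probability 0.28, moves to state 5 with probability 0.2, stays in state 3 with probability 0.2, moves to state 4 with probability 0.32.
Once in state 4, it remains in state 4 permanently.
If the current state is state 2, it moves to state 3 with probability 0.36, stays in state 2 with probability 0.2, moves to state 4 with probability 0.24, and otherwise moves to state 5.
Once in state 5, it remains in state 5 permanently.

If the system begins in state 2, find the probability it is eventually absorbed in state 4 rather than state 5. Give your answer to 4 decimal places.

Let h(s) be the probability of absorption at state 4 starting from transient state s. Then h(state 4) = 1 and h(state 5) = 0. By first-step analysis:
h(state 3) = 0.2·h(state 3) + 0.32·1 + 0.28·h(state 2) + 0.2·0
h(state 2) = 0.36·h(state 3) + 0.24·1 + 0.2·h(state 2) + 0.2·0
Solving: h(state 3) = 0.5994, h(state 2) = 0.5697.
Starting from state 2, the probability is 0.5697.

0.5697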